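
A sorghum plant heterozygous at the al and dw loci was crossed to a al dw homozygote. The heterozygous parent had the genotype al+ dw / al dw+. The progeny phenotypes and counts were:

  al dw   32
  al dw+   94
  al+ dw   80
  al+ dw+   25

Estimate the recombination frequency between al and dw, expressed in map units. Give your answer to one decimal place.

The recombinant classes are al+ dw+ and al dw: 25 + 32 = 57.
Recombination frequency = 57/231 = 0.2468 ≈ 24.7%, i.e. 24.7 map units.

24.7 map units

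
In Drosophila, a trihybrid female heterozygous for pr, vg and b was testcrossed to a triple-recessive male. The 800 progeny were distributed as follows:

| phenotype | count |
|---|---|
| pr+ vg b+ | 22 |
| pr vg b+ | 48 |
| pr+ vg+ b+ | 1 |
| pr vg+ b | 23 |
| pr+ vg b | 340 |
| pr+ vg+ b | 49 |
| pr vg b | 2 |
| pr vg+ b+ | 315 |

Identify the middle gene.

The two most frequent reciprocal classes, pr vg+ b+ and pr+ vg b, are the parental types, so the F1 was pr vg+ b+ / pr+ vg b.
The two rarest classes, pr+ vg+ b+ and pr vg b, are the double crossovers. Comparing them with the parentals, only the pr allele has switched, so pr is the middle locus and the order is b – pr – vg.

pr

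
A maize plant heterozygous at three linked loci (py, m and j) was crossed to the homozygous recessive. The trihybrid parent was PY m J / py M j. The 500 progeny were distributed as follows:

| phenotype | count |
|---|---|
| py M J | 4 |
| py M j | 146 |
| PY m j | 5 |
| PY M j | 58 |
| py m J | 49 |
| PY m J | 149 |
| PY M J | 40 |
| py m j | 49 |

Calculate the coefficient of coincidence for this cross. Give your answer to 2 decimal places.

0.40

The two rarest classes, PY m j and py M J, are the double crossovers. Comparing them with the parentals, only the j allele has switched, so j is the middle locus and the order is py – j – m.
py–j: (107 + 9)/500 = 0.2320; j–m: (89 + 9)/500 = 0.1960.
Expected DCO frequency = 0.2320 × 0.1960 ≈ 0.04547; observed = 9/500 ≈ 0.01800.
Coefficient of coincidence = 0.01800/0.04547 ≈ 0.40.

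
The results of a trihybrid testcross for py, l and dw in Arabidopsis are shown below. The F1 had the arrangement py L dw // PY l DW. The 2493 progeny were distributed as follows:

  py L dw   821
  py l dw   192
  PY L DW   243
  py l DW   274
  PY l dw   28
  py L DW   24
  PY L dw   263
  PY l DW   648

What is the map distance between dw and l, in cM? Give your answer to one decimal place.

19.5 cM

The two rarest classes, py L DW and PY l dw, are the double crossovers. Comparing them with the parentals, only the dw allele has switched, so dw is the middle locus and the order is l – dw – py.
Crossovers in the l–dw interval produce the single-crossover classes py l dw and PY L DW (192 + 243 = 435) plus the double crossovers (52).
RF(l–dw) = (435 + 52) / 2493 = 487/2493 = 0.1953 → 19.5 cM.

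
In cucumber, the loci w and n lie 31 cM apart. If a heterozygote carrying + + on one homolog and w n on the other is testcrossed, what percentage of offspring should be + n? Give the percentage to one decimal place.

15.5%

A map distance of 31 cM corresponds to a recombination frequency of 0.310.
The F1 is + + / w n, so + n is a recombinant gamete class with expected frequency r/2 = 0.310/2 = 0.1550.
That is 0.1550 = 15.5% of the progeny.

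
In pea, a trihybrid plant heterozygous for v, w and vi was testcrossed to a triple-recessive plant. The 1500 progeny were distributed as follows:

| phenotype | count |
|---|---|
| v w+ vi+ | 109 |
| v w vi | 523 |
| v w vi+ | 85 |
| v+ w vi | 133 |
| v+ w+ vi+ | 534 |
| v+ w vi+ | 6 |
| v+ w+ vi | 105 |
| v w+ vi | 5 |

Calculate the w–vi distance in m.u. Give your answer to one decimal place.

The two most frequent reciprocal classes, v w vi and v+ w+ vi+, are the parental types, so the F1 was v w vi / v+ w+ vi+.
The two rarest classes, v w+ vi and v+ w vi+, are the double crossovers. Comparing them with the parentals, only the w allele has switched, so w is the middle locus and the order is v – w – vi.
Crossovers in the w–vi interval produce the single-crossover classes v w vi+ and v+ w+ vi (85 + 105 = 190) plus the double crossovers (11).
RF(w–vi) = (190 + 11) / 1500 = 201/1500 = 0.1340 → 13.4 m.u.

13.4 m.u.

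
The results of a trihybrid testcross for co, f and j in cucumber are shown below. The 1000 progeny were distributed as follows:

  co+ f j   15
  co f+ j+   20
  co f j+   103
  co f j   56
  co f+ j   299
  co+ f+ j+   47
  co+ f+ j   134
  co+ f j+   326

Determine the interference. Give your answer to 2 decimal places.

The two most frequent reciprocal classes, co f+ j and co+ f j+, are the parental types, so the F1 was co f+ j / co+ f j+.
The two rarest classes, co f+ j+ and co+ f j, are the double crossovers. Comparing them with the parentals, only the j allele has switched, so j is the middle locus and the order is co – j – f.
co–j: (237 + 35)/1000 = 0.2720; j–f: (103 + 35)/1000 = 0.1380.
Expected DCO frequency = 0.2720 × 0.1380 ≈ 0.03754; observed = 35/1000 ≈ 0.03500.
Coefficient of coincidence = 0.03500/0.03754 ≈ 0.93; interference = 1 − 0.93 = 0.07.

0.07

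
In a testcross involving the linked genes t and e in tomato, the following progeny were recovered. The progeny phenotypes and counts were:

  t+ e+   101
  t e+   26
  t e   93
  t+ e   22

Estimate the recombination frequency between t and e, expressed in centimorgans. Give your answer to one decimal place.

19.8 centimorgans

The two most frequent classes, t+ e+ (101) and t e (93), are the parental types, so the F1 was t+ e+ / t e.
The recombinant classes are t+ e and t e+: 22 + 26 = 48.
Recombination frequency = 48/242 = 0.1983 ≈ 19.8%, i.e. 19.8 centimorgans.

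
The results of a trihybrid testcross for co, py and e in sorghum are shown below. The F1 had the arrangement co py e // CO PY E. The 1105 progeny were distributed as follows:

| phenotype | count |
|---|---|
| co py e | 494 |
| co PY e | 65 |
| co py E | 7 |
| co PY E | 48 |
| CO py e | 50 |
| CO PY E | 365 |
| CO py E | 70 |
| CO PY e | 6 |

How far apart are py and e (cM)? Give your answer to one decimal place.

The two rarest classes, co py E and CO PY e, are the double crossovers. Comparing them with the parentals, only the e allele has switched, so e is the middle locus and the order is co – e – py.
Crossovers in the e–py interval produce the single-crossover classes co PY e and CO py E (65 + 70 = 135) plus the double crossovers (13).
RF(e–py) = (135 + 13) / 1105 = 148/1105 = 0.1339 → 13.4 cM.

13.4 cM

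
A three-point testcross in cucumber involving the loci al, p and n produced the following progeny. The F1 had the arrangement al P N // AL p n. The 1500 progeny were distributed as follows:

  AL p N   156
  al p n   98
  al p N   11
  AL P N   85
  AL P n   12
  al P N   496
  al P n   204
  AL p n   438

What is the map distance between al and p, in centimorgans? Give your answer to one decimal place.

13.7 centimorgans

The two rarest classes, al p N and AL P n, are the double crossovers. Comparing them with the parentals, only the p allele has switched, so p is the middle locus and the order is al – p – n.
Crossovers in the al–p interval produce the single-crossover classes AL P N and al p n (85 + 98 = 183) plus the double crossovers (23).
RF(al–p) = (183 + 23) / 1500 = 206/1500 = 0.1373 → 13.7 centimorgans.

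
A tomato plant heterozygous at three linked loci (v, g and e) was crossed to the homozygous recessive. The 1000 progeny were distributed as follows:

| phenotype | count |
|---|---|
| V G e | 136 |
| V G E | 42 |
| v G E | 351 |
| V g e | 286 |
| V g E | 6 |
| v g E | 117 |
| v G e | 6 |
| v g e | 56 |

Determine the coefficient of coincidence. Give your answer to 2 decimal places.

0.41

The two most frequent reciprocal classes, V g e and v G E, are the parental types, so the F1 was V g e / v G E.
The two rarest classes, V g E and v G e, are the double crossovers. Comparing them with the parentals, only the e allele has switched, so e is the middle locus and the order is g – e – v.
g–e: (253 + 12)/1000 = 0.2650; e–v: (98 + 12)/1000 = 0.1100.
Expected DCO frequency = 0.2650 × 0.1100 ≈ 0.02915; observed = 12/1000 ≈ 0.01200.
Coefficient of coincidence = 0.01200/0.02915 ≈ 0.41.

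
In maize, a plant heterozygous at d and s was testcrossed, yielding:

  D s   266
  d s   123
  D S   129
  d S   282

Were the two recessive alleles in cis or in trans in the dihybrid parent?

The two most frequent classes are D s (266) and d S (282); these are the parental (non-recombinant) types.
So the F1 carried D s on one chromosome and d S on the other — the recessive alleles are on opposite chromosomes (trans / repulsion).

trans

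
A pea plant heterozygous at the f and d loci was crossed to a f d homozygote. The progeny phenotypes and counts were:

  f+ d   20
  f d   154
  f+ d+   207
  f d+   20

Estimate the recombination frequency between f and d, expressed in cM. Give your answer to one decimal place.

10.0 cM

The two most frequent classes, f+ d+ (207) and f d (154), are the parental types, so the F1 was f+ d+ / f d.
The recombinant classes are f+ d and f d+: 20 + 20 = 40.
Recombination frequency = 40/401 = 0.0998 ≈ 10.0%, i.e. 10.0 cM.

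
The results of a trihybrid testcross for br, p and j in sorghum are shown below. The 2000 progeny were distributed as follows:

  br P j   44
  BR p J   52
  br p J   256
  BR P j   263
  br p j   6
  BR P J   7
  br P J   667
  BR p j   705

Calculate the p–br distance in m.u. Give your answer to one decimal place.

26.6 m.u.

The two most frequent reciprocal classes, br P J and BR p j, are the parental types, so the F1 was br P J / BR p j.
The two rarest classes, BR P J and br p j, are the double crossovers. Comparing them with the parentals, only the br allele has switched, so br is the middle locus and the order is p – br – j.
Crossovers in the p–br interval produce the single-crossover classes br p J and BR P j (256 + 263 = 519) plus the double crossovers (13).
RF(p–br) = (519 + 13) / 2000 = 532/2000 = 0.2660 → 26.6 m.u.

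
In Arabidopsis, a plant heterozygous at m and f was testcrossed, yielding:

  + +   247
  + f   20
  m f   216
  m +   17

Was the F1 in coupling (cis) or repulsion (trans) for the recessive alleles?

cis

The two most frequent classes are + + (247) and m f (216); these are the parental (non-recombinant) types.
So the F1 carried + + on one chromosome and m f on the other — the recessive alleles are on the same chromosome (cis / coupling).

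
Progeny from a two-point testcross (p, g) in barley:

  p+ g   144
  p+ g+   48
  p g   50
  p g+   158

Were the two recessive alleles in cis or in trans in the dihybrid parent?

trans

The two most frequent classes are p+ g (144) and p g+ (158); these are the parental (non-recombinant) types.
So the F1 carried p+ g on one chromosome and p g+ on the other — the recessive alleles are on opposite chromosomes (trans / repulsion).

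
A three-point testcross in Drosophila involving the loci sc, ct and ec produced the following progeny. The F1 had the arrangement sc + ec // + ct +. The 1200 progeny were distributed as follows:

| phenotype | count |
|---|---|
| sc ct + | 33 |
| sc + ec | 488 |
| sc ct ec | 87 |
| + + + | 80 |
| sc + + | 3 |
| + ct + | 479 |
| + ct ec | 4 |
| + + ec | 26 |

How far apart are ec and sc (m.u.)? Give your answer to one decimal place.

5.5 m.u.

The two rarest classes, sc + + and + ct ec, are the double crossovers. Comparing them with the parentals, only the ec allele has switched, so ec is the middle locus and the order is ct – ec – sc.
Crossovers in the ec–sc interval produce the single-crossover classes + + ec and sc ct + (26 + 33 = 59) plus the double crossovers (7).
RF(ec–sc) = (59 + 7) / 1200 = 66/1200 = 0.0550 → 5.5 m.u.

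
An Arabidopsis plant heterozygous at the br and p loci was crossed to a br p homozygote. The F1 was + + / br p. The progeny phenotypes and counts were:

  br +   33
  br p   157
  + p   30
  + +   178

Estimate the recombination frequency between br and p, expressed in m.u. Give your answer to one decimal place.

15.8 m.u.

The recombinant classes are + p and br +: 30 + 33 = 63.
Recombination frequency = 63/398 = 0.1583 ≈ 15.8%, i.e. 15.8 m.u.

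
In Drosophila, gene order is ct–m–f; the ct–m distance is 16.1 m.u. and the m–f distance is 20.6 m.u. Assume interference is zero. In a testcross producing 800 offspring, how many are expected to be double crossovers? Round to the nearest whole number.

27

Map distances give recombination frequencies of 0.161 and 0.206 for the two intervals.
With no interference, expected double-crossover frequency = 0.161 × 0.206 = 0.03317.
Expected number = 0.03317 × 800 = 26.53 ≈ 27.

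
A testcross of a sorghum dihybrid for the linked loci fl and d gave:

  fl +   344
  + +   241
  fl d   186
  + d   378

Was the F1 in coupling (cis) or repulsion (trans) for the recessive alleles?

trans

The two most frequent classes are + d (378) and fl + (344); these are the parental (non-recombinant) types.
So the F1 carried + d on one chromosome and fl + on the other — the recessive alleles are on opposite chromosomes (trans / repulsion).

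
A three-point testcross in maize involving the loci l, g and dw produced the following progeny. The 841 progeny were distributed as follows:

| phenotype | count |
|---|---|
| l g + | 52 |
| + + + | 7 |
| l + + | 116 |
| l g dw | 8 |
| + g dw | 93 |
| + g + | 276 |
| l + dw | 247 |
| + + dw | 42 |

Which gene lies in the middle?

The two most frequent reciprocal classes, l + dw and + g +, are the parental types, so the F1 was l + dw / + g +.
The two rarest classes, l g dw and + + +, are the double crossovers. Comparing them with the parentals, only the g allele has switched, so g is the middle locus and the order is dw – g – l.

g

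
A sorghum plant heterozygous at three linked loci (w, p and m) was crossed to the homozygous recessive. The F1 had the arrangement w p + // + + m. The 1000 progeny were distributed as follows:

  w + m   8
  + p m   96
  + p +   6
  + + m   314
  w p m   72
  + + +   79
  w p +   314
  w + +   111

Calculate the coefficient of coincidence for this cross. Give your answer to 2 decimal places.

The two rarest classes, + p + and w + m, are the double crossovers. Comparing them with the parentals, only the w allele has switched, so w is the middle locus and the order is p – w – m.
p–w: (207 + 14)/1000 = 0.2210; w–m: (151 + 14)/1000 = 0.1650.
Expected DCO frequency = 0.2210 × 0.1650 ≈ 0.03647; observed = 14/1000 ≈ 0.01400.
Coefficient of coincidence = 0.01400/0.03647 ≈ 0.38.

0.38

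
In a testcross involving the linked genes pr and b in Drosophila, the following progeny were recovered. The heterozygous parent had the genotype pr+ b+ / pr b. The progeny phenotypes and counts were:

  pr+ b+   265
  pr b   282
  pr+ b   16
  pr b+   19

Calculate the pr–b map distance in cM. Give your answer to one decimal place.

6.0 cM

The recombinant classes are pr+ b and pr b+: 16 + 19 = 35.
Recombination frequency = 35/582 = 0.0601 ≈ 6.0%, i.e. 6.0 cM.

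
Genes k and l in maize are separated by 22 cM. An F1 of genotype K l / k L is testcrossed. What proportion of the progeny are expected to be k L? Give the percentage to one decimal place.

A map distance of 22 cM corresponds to a recombination frequency of 0.220.
The F1 is K l / k L, so k L is a parental gamete class with expected frequency (1 − r)/2 = 0.780/2 = 0.3900.
That is 0.3900 = 39.0% of the progeny.

39.0%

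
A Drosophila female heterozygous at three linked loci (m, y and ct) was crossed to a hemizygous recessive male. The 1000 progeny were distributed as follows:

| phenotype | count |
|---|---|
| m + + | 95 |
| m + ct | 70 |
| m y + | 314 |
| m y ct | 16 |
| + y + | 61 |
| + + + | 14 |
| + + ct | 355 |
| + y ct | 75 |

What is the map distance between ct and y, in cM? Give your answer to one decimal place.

The two most frequent reciprocal classes, + + ct and m y +, are the parental types, so the F1 was + + ct / m y +.
The two rarest classes, + + + and m y ct, are the double crossovers. Comparing them with the parentals, only the ct allele has switched, so ct is the middle locus and the order is m – ct – y.
Crossovers in the ct–y interval produce the single-crossover classes + y ct and m + + (75 + 95 = 170) plus the double crossovers (30).
RF(ct–y) = (170 + 30) / 1000 = 200/1000 = 0.2000 → 20.0 cM.

20.0 cM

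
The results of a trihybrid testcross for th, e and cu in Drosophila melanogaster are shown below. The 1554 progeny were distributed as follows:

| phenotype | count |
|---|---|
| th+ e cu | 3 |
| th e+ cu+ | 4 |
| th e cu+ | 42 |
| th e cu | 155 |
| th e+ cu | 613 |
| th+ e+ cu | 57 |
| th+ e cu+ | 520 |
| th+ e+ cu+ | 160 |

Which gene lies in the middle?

The two most frequent reciprocal classes, th e+ cu and th+ e cu+, are the parental types, so the F1 was th e+ cu / th+ e cu+.
The two rarest classes, th e+ cu+ and th+ e cu, are the double crossovers. Comparing them with the parentals, only the cu allele has switched, so cu is the middle locus and the order is e – cu – th.

cu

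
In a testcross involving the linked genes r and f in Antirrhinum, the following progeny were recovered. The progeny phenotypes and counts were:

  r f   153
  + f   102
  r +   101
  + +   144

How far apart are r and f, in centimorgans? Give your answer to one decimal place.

40.6 centimorgans

The two most frequent classes, + + (144) and r f (153), are the parental types, so the F1 was + + / r f.
The recombinant classes are + f and r +: 102 + 101 = 203.
Recombination frequency = 203/500 = 0.4060 ≈ 40.6%, i.e. 40.6 centimorgans.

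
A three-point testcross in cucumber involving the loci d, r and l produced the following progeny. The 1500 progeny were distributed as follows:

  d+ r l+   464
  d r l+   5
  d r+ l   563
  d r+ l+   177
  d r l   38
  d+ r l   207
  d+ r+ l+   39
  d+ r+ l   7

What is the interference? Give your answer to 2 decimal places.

The two most frequent reciprocal classes, d+ r l+ and d r+ l, are the parental types, so the F1 was d+ r l+ / d r+ l.
The two rarest classes, d r l+ and d+ r+ l, are the double crossovers. Comparing them with the parentals, only the d allele has switched, so d is the middle locus and the order is r – d – l.
r–d: (77 + 12)/1500 = 0.0593; d–l: (384 + 12)/1500 = 0.2640.
Expected DCO frequency = 0.0593 × 0.2640 ≈ 0.01566; observed = 12/1500 ≈ 0.00800.
Coefficient of coincidence = 0.00800/0.01566 ≈ 0.51; interference = 1 − 0.51 = 0.49.

0.49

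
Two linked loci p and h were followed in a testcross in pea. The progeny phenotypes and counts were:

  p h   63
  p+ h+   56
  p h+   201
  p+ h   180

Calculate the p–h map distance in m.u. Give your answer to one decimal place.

23.8 m.u.

The two most frequent classes, p+ h (180) and p h+ (201), are the parental types, so the F1 was p+ h / p h+.
The recombinant classes are p+ h+ and p h: 56 + 63 = 119.
Recombination frequency = 119/500 = 0.2380 ≈ 23.8%, i.e. 23.8 m.u.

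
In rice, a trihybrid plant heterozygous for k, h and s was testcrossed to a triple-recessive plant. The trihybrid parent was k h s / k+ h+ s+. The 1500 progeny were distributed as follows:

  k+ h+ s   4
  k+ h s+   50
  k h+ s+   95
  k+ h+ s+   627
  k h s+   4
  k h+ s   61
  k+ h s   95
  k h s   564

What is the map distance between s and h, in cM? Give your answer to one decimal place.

The two rarest classes, k h s+ and k+ h+ s, are the double crossovers. Comparing them with the parentals, only the s allele has switched, so s is the middle locus and the order is k – s – h.
Crossovers in the s–h interval produce the single-crossover classes k h+ s and k+ h s+ (61 + 50 = 111) plus the double crossovers (8).
RF(s–h) = (111 + 8) / 1500 = 119/1500 = 0.0793 → 7.9 cM.

7.9 cM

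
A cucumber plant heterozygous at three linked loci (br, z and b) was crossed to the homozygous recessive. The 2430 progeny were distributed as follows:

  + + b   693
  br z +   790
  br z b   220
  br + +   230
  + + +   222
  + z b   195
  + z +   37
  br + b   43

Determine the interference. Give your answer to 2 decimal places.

The two most frequent reciprocal classes, + + b and br z +, are the parental types, so the F1 was + + b / br z +.
The two rarest classes, br + b and + z +, are the double crossovers. Comparing them with the parentals, only the br allele has switched, so br is the middle locus and the order is b – br – z.
b–br: (442 + 80)/2430 = 0.2148; br–z: (425 + 80)/2430 = 0.2078.
Expected DCO frequency = 0.2148 × 0.2078 ≈ 0.04464; observed = 80/2430 ≈ 0.03292.
Coefficient of coincidence = 0.03292/0.04464 ≈ 0.74; interference = 1 − 0.74 = 0.26.

0.26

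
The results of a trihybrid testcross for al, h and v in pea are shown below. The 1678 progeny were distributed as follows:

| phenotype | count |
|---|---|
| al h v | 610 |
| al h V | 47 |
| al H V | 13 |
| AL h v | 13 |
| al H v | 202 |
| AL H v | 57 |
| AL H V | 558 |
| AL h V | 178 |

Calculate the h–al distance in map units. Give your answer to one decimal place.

The two most frequent reciprocal classes, al h v and AL H V, are the parental types, so the F1 was al h v / AL H V.
The two rarest classes, AL h v and al H V, are the double crossovers. Comparing them with the parentals, only the al allele has switched, so al is the middle locus and the order is h – al – v.
Crossovers in the h–al interval produce the single-crossover classes al H v and AL h V (202 + 178 = 380) plus the double crossovers (26).
RF(h–al) = (380 + 26) / 1678 = 406/1678 = 0.2420 → 24.2 map units.

24.2 map units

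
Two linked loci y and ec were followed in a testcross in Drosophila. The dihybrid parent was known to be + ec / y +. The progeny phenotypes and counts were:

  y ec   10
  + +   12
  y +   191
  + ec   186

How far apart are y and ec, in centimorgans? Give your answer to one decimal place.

5.5 centimorgans

The recombinant classes are + + and y ec: 12 + 10 = 22.
Recombination frequency = 22/399 = 0.0551 ≈ 5.5%, i.e. 5.5 centimorgans.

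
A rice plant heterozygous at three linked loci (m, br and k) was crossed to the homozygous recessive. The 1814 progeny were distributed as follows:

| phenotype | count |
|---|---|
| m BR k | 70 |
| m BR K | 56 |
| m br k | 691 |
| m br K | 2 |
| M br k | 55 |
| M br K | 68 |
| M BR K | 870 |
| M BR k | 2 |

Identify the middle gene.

k

The two most frequent reciprocal classes, m br k and M BR K, are the parental types, so the F1 was m br k / M BR K.
The two rarest classes, m br K and M BR k, are the double crossovers. Comparing them with the parentals, only the k allele has switched, so k is the middle locus and the order is br – k – m.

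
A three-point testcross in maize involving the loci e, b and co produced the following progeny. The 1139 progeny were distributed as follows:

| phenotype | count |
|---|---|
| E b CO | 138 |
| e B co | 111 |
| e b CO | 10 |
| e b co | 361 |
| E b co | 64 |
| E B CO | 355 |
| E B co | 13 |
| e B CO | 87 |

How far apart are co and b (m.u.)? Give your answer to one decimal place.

23.9 m.u.

The two most frequent reciprocal classes, E B CO and e b co, are the parental types, so the F1 was E B CO / e b co.
The two rarest classes, E B co and e b CO, are the double crossovers. Comparing them with the parentals, only the co allele has switched, so co is the middle locus and the order is e – co – b.
Crossovers in the co–b interval produce the single-crossover classes E b CO and e B co (138 + 111 = 249) plus the double crossovers (23).
RF(co–b) = (249 + 23) / 1139 = 272/1139 = 0.2388 → 23.9 m.u.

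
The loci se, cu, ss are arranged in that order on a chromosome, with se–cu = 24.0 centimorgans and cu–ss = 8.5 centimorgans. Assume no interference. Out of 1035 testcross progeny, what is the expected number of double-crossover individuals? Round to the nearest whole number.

21

Map distances give recombination frequencies of 0.240 and 0.085 for the two intervals.
With no interference, expected double-crossover frequency = 0.240 × 0.085 = 0.02040.
Expected number = 0.02040 × 1035 = 21.11 ≈ 21.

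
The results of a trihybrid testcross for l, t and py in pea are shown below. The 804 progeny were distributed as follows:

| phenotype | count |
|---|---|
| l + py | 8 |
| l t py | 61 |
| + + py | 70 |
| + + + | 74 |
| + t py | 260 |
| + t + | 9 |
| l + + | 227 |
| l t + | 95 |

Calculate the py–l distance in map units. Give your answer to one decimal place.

The two most frequent reciprocal classes, + t py and l + +, are the parental types, so the F1 was + t py / l + +.
The two rarest classes, + t + and l + py, are the double crossovers. Comparing them with the parentals, only the py allele has switched, so py is the middle locus and the order is l – py – t.
Crossovers in the l–py interval produce the single-crossover classes l t py and + + + (61 + 74 = 135) plus the double crossovers (17).
RF(l–py) = (135 + 17) / 804 = 152/804 = 0.1891 → 18.9 map units.

18.9 map units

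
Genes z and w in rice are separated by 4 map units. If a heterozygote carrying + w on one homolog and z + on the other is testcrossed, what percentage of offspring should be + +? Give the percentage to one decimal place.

A map distance of 4 map units corresponds to a recombination frequency of 0.040.
The F1 is + w / z +, so + + is a recombinant gamete class with expected frequency r/2 = 0.040/2 = 0.0200.
That is 0.0200 = 2.0% of the progeny.

2.0%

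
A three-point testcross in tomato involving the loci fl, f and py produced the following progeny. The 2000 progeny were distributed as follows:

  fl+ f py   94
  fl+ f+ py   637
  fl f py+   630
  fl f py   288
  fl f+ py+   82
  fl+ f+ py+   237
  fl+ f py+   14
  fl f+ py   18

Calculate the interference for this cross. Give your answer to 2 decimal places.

The two most frequent reciprocal classes, fl+ f+ py and fl f py+, are the parental types, so the F1 was fl+ f+ py / fl f py+.
The two rarest classes, fl f+ py and fl+ f py+, are the double crossovers. Comparing them with the parentals, only the fl allele has switched, so fl is the middle locus and the order is f – fl – py.
f–fl: (176 + 32)/2000 = 0.1040; fl–py: (525 + 32)/2000 = 0.2785.
Expected DCO frequency = 0.1040 × 0.2785 ≈ 0.02896; observed = 32/2000 ≈ 0.01600.
Coefficient of coincidence = 0.01600/0.02896 ≈ 0.55; interference = 1 − 0.55 = 0.45.

0.45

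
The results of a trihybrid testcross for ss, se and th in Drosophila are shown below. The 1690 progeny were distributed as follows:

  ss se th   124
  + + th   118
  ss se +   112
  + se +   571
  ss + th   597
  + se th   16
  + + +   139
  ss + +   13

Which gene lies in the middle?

th

The two most frequent reciprocal classes, + se + and ss + th, are the parental types, so the F1 was + se + / ss + th.
The two rarest classes, + se th and ss + +, are the double crossovers. Comparing them with the parentals, only the th allele has switched, so th is the middle locus and the order is se – th – ss.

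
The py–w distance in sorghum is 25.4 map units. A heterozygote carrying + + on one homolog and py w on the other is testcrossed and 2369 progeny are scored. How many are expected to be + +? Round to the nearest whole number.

884

A map distance of 25.4 map units corresponds to a recombination frequency of 0.254.
The F1 is + + / py w, so + + is a parental gamete class with expected frequency (1 − r)/2 = 0.746/2 = 0.3730.
Expected number = 0.3730 × 2369 = 883.64 ≈ 884.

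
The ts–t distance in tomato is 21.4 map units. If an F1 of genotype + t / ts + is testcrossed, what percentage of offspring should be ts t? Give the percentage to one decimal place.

10.7%

A map distance of 21.4 map units corresponds to a recombination frequency of 0.214.
The F1 is + t / ts +, so ts t is a recombinant gamete class with expected frequency r/2 = 0.214/2 = 0.1070.
That is 0.1070 = 10.7% of the progeny.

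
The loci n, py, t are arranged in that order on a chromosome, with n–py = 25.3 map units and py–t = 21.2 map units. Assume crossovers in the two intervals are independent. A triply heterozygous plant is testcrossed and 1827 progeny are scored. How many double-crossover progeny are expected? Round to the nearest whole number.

Map distances give recombination frequencies of 0.253 and 0.212 for the two intervals.
With no interference, expected double-crossover frequency = 0.253 × 0.212 = 0.05364.
Expected number = 0.05364 × 1827 = 97.99 ≈ 98.

98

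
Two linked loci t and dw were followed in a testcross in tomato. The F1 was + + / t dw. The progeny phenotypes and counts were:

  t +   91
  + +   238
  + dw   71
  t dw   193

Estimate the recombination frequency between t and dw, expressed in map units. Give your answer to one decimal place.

27.3 map units

The recombinant classes are + dw and t +: 71 + 91 = 162.
Recombination frequency = 162/593 = 0.2732 ≈ 27.3%, i.e. 27.3 map units.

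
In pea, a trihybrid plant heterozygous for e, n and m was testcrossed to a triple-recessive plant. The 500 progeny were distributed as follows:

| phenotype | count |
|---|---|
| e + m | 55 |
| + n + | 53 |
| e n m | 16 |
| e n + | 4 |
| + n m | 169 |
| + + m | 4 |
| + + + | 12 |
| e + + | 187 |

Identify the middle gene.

n

The two most frequent reciprocal classes, + n m and e + +, are the parental types, so the F1 was + n m / e + +.
The two rarest classes, + + m and e n +, are the double crossovers. Comparing them with the parentals, only the n allele has switched, so n is the middle locus and the order is e – n – m.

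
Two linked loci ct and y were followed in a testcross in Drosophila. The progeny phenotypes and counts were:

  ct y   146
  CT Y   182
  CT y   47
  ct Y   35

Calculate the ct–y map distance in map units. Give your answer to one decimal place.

The two most frequent classes, CT Y (182) and ct y (146), are the parental types, so the F1 was CT Y / ct y.
The recombinant classes are CT y and ct Y: 47 + 35 = 82.
Recombination frequency = 82/410 = 0.2000 ≈ 20.0%, i.e. 20.0 map units.

20.0 map units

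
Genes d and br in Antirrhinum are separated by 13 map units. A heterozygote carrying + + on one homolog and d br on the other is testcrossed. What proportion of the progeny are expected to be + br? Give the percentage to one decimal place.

6.5%

A map distance of 13 map units corresponds to a recombination frequency of 0.130.
The F1 is + + / d br, so + br is a recombinant gamete class with expected frequency r/2 = 0.130/2 = 0.0650.
That is 0.0650 = 6.5% of the progeny.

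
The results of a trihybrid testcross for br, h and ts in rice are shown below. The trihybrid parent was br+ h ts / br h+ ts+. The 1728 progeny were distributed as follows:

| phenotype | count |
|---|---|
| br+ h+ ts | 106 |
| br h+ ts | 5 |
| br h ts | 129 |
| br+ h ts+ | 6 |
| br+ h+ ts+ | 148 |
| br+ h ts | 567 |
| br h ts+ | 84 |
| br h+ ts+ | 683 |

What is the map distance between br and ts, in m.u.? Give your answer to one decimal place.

16.7 m.u.

The two rarest classes, br+ h ts+ and br h+ ts, are the double crossovers. Comparing them with the parentals, only the ts allele has switched, so ts is the middle locus and the order is h – ts – br.
Crossovers in the ts–br interval produce the single-crossover classes br h ts and br+ h+ ts+ (129 + 148 = 277) plus the double crossovers (11).
RF(ts–br) = (277 + 11) / 1728 = 288/1728 = 0.1667 → 16.7 m.u.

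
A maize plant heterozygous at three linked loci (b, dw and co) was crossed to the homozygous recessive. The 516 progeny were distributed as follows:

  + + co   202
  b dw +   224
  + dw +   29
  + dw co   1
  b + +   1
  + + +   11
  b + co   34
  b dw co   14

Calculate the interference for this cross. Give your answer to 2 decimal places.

0.41

The two most frequent reciprocal classes, b dw + and + + co, are the parental types, so the F1 was b dw + / + + co.
The two rarest classes, b + + and + dw co, are the double crossovers. Comparing them with the parentals, only the dw allele has switched, so dw is the middle locus and the order is co – dw – b.
co–dw: (25 + 2)/516 = 0.0523; dw–b: (63 + 2)/516 = 0.1260.
Expected DCO frequency = 0.0523 × 0.1260 ≈ 0.00659; observed = 2/516 ≈ 0.00388.
Coefficient of coincidence = 0.00388/0.00659 ≈ 0.59; interference = 1 − 0.59 = 0.41.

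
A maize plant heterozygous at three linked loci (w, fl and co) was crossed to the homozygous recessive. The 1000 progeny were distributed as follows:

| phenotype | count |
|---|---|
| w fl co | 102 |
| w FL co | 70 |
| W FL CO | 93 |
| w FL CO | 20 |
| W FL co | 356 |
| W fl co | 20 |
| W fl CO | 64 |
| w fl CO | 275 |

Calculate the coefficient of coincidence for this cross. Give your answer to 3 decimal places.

0.978

The two most frequent reciprocal classes, W FL co and w fl CO, are the parental types, so the F1 was W FL co / w fl CO.
The two rarest classes, W fl co and w FL CO, are the double crossovers. Comparing them with the parentals, only the fl allele has switched, so fl is the middle locus and the order is co – fl – w.
co–fl: (195 + 40)/1000 = 0.2350; fl–w: (134 + 40)/1000 = 0.1740.
Expected DCO frequency = 0.2350 × 0.1740 ≈ 0.04089; observed = 40/1000 ≈ 0.04000.
Coefficient of coincidence = 0.04000/0.04089 ≈ 0.978.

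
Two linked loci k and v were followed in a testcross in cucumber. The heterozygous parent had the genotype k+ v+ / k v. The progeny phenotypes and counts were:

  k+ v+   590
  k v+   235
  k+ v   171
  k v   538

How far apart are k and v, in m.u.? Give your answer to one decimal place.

26.5 m.u.

The recombinant classes are k+ v and k v+: 171 + 235 = 406.
Recombination frequency = 406/1534 = 0.2647 ≈ 26.5%, i.e. 26.5 m.u.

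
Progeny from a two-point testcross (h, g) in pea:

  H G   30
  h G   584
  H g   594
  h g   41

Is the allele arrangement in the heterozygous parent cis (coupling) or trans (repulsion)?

The two most frequent classes are H g (594) and h G (584); these are the parental (non-recombinant) types.
So the F1 carried H g on one chromosome and h G on the other — the recessive alleles are on opposite chromosomes (trans / repulsion).

trans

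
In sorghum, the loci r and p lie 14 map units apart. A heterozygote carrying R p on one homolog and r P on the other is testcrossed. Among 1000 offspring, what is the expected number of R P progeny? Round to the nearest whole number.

70

A map distance of 14 map units corresponds to a recombination frequency of 0.140.
The F1 is R p / r P, so R P is a recombinant gamete class with expected frequency r/2 = 0.140/2 = 0.0700.
Expected number = 0.0700 × 1000 = 70.00 ≈ 70.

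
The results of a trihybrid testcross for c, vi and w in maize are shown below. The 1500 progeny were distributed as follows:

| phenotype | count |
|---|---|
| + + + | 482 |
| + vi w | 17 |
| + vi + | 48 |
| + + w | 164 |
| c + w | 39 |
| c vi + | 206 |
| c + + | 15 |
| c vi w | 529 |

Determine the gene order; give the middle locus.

c

The two most frequent reciprocal classes, + + + and c vi w, are the parental types, so the F1 was + + + / c vi w.
The two rarest classes, c + + and + vi w, are the double crossovers. Comparing them with the parentals, only the c allele has switched, so c is the middle locus and the order is w – c – vi.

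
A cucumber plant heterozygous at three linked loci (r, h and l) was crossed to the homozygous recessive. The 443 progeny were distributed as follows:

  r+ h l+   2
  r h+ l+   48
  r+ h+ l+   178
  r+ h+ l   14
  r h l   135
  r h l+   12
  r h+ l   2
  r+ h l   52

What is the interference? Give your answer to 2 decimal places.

0.43

The two most frequent reciprocal classes, r+ h+ l+ and r h l, are the parental types, so the F1 was r+ h+ l+ / r h l.
The two rarest classes, r+ h l+ and r h+ l, are the double crossovers. Comparing them with the parentals, only the h allele has switched, so h is the middle locus and the order is r – h – l.
r–h: (100 + 4)/443 = 0.2348; h–l: (26 + 4)/443 = 0.0677.
Expected DCO frequency = 0.2348 × 0.0677 ≈ 0.01590; observed = 4/443 ≈ 0.00903.
Coefficient of coincidence = 0.00903/0.01590 ≈ 0.57; interference = 1 − 0.57 = 0.43.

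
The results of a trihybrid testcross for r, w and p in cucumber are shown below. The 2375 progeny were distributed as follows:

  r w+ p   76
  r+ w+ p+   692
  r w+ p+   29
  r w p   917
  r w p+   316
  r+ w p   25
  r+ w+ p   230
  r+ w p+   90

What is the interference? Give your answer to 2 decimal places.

The two most frequent reciprocal classes, r w p and r+ w+ p+, are the parental types, so the F1 was r w p / r+ w+ p+.
The two rarest classes, r+ w p and r w+ p+, are the double crossovers. Comparing them with the parentals, only the r allele has switched, so r is the middle locus and the order is w – r – p.
w–r: (166 + 54)/2375 = 0.0926; r–p: (546 + 54)/2375 = 0.2526.
Expected DCO frequency = 0.0926 × 0.2526 ≈ 0.02339; observed = 54/2375 ≈ 0.02274.
Coefficient of coincidence = 0.02274/0.02339 ≈ 0.97; interference = 1 − 0.97 = 0.03.

0.03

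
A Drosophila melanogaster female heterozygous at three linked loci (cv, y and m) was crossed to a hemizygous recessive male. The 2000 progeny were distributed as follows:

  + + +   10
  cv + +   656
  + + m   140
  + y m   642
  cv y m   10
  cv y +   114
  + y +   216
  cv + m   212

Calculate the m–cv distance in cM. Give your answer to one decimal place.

The two most frequent reciprocal classes, cv + + and + y m, are the parental types, so the F1 was cv + + / + y m.
The two rarest classes, + + + and cv y m, are the double crossovers. Comparing them with the parentals, only the cv allele has switched, so cv is the middle locus and the order is y – cv – m.
Crossovers in the cv–m interval produce the single-crossover classes cv + m and + y + (212 + 216 = 428) plus the double crossovers (20).
RF(cv–m) = (428 + 20) / 2000 = 448/2000 = 0.2240 → 22.4 cM.

22.4 cM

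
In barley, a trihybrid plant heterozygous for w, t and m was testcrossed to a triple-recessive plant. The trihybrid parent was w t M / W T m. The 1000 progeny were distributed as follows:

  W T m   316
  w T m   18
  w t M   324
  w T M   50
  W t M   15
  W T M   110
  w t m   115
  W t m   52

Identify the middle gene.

The two rarest classes, W t M and w T m, are the double crossovers. Comparing them with the parentals, only the w allele has switched, so w is the middle locus and the order is m – w – t.

w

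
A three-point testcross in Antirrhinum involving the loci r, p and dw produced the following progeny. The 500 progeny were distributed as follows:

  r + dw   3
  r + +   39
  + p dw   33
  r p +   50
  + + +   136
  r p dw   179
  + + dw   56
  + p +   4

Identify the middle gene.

The two most frequent reciprocal classes, r p dw and + + +, are the parental types, so the F1 was r p dw / + + +.
The two rarest classes, r + dw and + p +, are the double crossovers. Comparing them with the parentals, only the p allele has switched, so p is the middle locus and the order is r – p – dw.

p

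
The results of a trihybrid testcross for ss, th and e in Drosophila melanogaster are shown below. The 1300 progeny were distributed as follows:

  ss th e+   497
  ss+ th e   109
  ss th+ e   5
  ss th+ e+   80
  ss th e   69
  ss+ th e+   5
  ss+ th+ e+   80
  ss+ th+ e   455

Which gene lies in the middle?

The two most frequent reciprocal classes, ss th e+ and ss+ th+ e, are the parental types, so the F1 was ss th e+ / ss+ th+ e.
The two rarest classes, ss+ th e+ and ss th+ e, are the double crossovers. Comparing them with the parentals, only the ss allele has switched, so ss is the middle locus and the order is th – ss – e.

ss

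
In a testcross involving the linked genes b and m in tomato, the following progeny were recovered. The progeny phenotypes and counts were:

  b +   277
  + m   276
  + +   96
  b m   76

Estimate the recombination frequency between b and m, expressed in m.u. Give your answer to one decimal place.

The two most frequent classes, + m (276) and b + (277), are the parental types, so the F1 was + m / b +.
The recombinant classes are + + and b m: 96 + 76 = 172.
Recombination frequency = 172/725 = 0.2372 ≈ 23.7%, i.e. 23.7 m.u.

23.7 m.u.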